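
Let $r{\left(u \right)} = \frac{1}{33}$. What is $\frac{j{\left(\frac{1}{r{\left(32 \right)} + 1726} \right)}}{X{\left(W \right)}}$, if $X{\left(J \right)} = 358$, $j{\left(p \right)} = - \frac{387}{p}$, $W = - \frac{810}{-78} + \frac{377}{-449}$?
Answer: $- \frac{7347711}{3938} \approx -1865.8$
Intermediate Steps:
$r{\left(u \right)} = \frac{1}{33}$
$W = \frac{55714}{5837}$ ($W = \left(-810\right) \left(- \frac{1}{78}\right) + 377 \left(- \frac{1}{449}\right) = \frac{135}{13} - \frac{377}{449} = \frac{55714}{5837} \approx 9.545$)
$\frac{j{\left(\frac{1}{r{\left(32 \right)} + 1726} \right)}}{X{\left(W \right)}} = \frac{\left(-387\right) \frac{1}{\frac{1}{\frac{1}{33} + 1726}}}{358} = - \frac{387}{\frac{1}{\frac{56959}{33}}} \cdot \frac{1}{358} = - \frac{387}{\frac{33}{56959}} \cdot \frac{1}{358} = \left(-387\right) \frac{56959}{33} \cdot \frac{1}{358} = \left(- \frac{7347711}{11}\right) \frac{1}{358} = - \frac{7347711}{3938}$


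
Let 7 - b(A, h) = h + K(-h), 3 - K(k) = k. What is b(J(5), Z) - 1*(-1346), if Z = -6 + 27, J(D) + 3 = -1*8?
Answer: 1308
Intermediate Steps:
K(k) = 3 - k
J(D) = -11 (J(D) = -3 - 1*8 = -3 - 8 = -11)
Z = 21
b(A, h) = 4 - 2*h (b(A, h) = 7 - (h + (3 - (-1)*h)) = 7 - (h + (3 + h)) = 7 - (3 + 2*h) = 7 + (-3 - 2*h) = 4 - 2*h)
b(J(5), Z) - 1*(-1346) = (4 - 2*21) - 1*(-1346) = (4 - 42) + 1346 = -38 + 1346 = 1308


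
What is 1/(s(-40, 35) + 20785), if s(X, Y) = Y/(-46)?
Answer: 46/956075 ≈ 4.8113e-5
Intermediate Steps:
s(X, Y) = -Y/46 (s(X, Y) = Y*(-1/46) = -Y/46)
1/(s(-40, 35) + 20785) = 1/(-1/46*35 + 20785) = 1/(-35/46 + 20785) = 1/(956075/46) = 46/956075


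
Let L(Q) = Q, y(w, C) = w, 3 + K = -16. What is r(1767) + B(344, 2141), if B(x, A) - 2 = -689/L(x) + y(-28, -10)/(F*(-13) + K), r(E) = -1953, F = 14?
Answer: -135028801/69144 ≈ -1952.9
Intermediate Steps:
K = -19 (K = -3 - 16 = -19)
B(x, A) = 430/201 - 689/x (B(x, A) = 2 + (-689/x - 28/(14*(-13) - 19)) = 2 + (-689/x - 28/(-182 - 19)) = 2 + (-689/x - 28/(-201)) = 2 + (-689/x - 28*(-1/201)) = 2 + (-689/x + 28/201) = 2 + (28/201 - 689/x) = 430/201 - 689/x)
r(1767) + B(344, 2141) = -1953 + (430/201 - 689/344) = -1953 + 9431/69144 = -135028801/69144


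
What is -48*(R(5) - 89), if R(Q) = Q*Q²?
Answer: -1728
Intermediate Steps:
R(Q) = Q³
-48*(R(5) - 89) = -48*(5³ - 89) = -48*(125 - 89) = -48*36 = -1728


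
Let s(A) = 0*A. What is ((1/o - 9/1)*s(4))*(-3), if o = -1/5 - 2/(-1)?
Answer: 0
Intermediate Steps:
o = 9/5 (o = -1*1/5 - 2*(-1) = -1/5 + 2 = 9/5 ≈ 1.8000)
s(A) = 0
((1/o - 9/1)*s(4))*(-3) = ((1/(9/5) - 9/1)*0)*(-3) = ((1*(5/9) - 9*1)*0)*(-3) = ((5/9 - 9)*0)*(-3) = -76/9*0*(-3) = 0*(-3) = 0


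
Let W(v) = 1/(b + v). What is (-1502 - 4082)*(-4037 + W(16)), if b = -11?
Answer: 112707456/5 ≈ 2.2542e+7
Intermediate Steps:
W(v) = 1/(-11 + v)
(-1502 - 4082)*(-4037 + W(16)) = (-1502 - 4082)*(-4037 + 1/(-11 + 16)) = -5584*(-4037 + 1/5) = -5584*(-4037 + ⅕) = -5584*(-20184/5) = 112707456/5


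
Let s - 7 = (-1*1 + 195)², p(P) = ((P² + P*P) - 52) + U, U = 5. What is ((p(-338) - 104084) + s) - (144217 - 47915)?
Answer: 65698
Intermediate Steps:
p(P) = -47 + 2*P² (p(P) = ((P² + P*P) - 52) + 5 = ((P² + P²) - 52) + 5 = (2*P² - 52) + 5 = (-52 + 2*P²) + 5 = -47 + 2*P²)
s = 37643 (s = 7 + (-1*1 + 195)² = 7 + (-1 + 195)² = 7 + 194² = 7 + 37636 = 37643)
((p(-338) - 104084) + s) - (144217 - 47915) = (((-47 + 2*(-338)²) - 104084) + 37643) - (144217 - 47915) = (((-47 + 2*114244) - 104084) + 37643) - 1*96302 = (((-47 + 228488) - 104084) + 37643) - 96302 = ((228441 - 104084) + 37643) - 96302 = (124357 + 37643) - 96302 = 162000 - 96302 = 65698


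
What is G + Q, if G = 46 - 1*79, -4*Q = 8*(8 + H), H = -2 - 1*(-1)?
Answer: -47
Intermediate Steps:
H = -1 (H = -2 + 1 = -1)
Q = -14 (Q = -2*(8 - 1) = -2*7 = -¼*56 = -14)
G = -33 (G = 46 - 79 = -33)
G + Q = -33 - 14 = -47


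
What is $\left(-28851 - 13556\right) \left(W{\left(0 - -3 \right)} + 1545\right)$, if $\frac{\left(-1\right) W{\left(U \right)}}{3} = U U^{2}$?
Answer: $-62083848$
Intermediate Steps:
$W{\left(U \right)} = - 3 U^{3}$ ($W{\left(U \right)} = - 3 U U^{2} = - 3 U^{3}$)
$\left(-28851 - 13556\right) \left(W{\left(0 - -3 \right)} + 1545\right) = \left(-28851 - 13556\right) \left(- 3 \left(0 - -3\right)^{3} + 1545\right) = - 42407 \left(- 3 \left(0 + 3\right)^{3} + 1545\right) = - 42407 \left(- 3 \cdot 3^{3} + 1545\right) = - 42407 \left(\left(-3\right) 27 + 1545\right) = - 42407 \left(-81 + 1545\right) = \left(-42407\right) 1464 = -62083848$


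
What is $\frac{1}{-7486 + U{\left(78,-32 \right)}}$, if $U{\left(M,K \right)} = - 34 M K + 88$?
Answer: $\frac{1}{77466} \approx 1.2909 \cdot 10^{-5}$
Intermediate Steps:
$U{\left(M,K \right)} = 88 - 34 K M$ ($U{\left(M,K \right)} = - 34 K M + 88 = 88 - 34 K M$)
$\frac{1}{-7486 + U{\left(78,-32 \right)}} = \frac{1}{-7486 - \left(-88 - 84864\right)} = \frac{1}{-7486 + \left(88 + 84864\right)} = \frac{1}{-7486 + 84952} = \frac{1}{77466}$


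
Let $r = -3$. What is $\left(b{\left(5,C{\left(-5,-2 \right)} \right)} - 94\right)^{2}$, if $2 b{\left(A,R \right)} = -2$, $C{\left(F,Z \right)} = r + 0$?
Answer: $9025$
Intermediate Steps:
$C{\left(F,Z \right)} = -3$ ($C{\left(F,Z \right)} = -3 + 0 = -3$)
$b{\left(A,R \right)} = -1$ ($b{\left(A,R \right)} = \frac{1}{2} \left(-2\right) = -1$)
$\left(b{\left(5,C{\left(-5,-2 \right)} \right)} - 94\right)^{2} = \left(-1 - 94\right)^{2} = \left(-95\right)^{2} = 9025$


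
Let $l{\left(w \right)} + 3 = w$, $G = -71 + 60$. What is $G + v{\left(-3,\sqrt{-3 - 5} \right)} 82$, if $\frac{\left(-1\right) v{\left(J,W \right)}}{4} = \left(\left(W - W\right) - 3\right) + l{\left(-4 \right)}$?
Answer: $3269$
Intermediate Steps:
$G = -11$
$l{\left(w \right)} = -3 + w$
$v{\left(J,W \right)} = 40$ ($v{\left(J,W \right)} = - 4 \left(\left(\left(W - W\right) - 3\right) - 7\right) = - 4 \left(\left(0 - 3\right) - 7\right) = - 4 \left(-3 - 7\right) = \left(-4\right) \left(-10\right) = 40$)
$G + v{\left(-3,\sqrt{-3 - 5} \right)} 82 = -11 + 40 \cdot 82 = -11 + 3280 = 3269$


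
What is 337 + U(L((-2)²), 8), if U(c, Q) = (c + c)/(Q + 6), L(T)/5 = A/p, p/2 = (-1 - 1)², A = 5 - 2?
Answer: 18887/56 ≈ 337.27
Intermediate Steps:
A = 3
p = 8 (p = 2*(-1 - 1)² = 2*(-2)² = 2*4 = 8)
L(T) = 15/8 (L(T) = 5*(3/8) = 15/8)
U(c, Q) = 2*c/(6 + Q) (U(c, Q) = (2*c)/(6 + Q) = 2*c/(6 + Q))
337 + U(L((-2)²), 8) = 337 + 2*(15/8)/(6 + 8) = 337 + 2*(15/8)/14 = 337 + 2*(15/8)*(1/14) = 337 + 15/56 = 18887/56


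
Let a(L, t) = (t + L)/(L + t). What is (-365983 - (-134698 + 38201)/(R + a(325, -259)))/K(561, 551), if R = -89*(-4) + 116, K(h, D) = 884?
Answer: -86506731/209066 ≈ -413.78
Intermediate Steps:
a(L, t) = 1 (a(L, t) = (L + t)/(L + t) = 1)
R = 472 (R = 356 + 116 = 472)
(-365983 - (-134698 + 38201)/(R + a(325, -259)))/K(561, 551) = (-365983 - (-134698 + 38201)/(472 + 1))/884 = (-365983 - (-96497)/473)*(1/884) = (-365983 - 1*(-96497/473))*(1/884) = (-365983 + 96497/473)*(1/884) = -173013462/473*1/884 = -86506731/209066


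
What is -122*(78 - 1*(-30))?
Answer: -13176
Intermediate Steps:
-122*(78 - 1*(-30)) = -122*(78 + 30) = -122*108 = -13176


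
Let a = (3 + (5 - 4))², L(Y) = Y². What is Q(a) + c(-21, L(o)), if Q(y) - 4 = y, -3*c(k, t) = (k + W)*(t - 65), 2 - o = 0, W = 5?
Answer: -916/3 ≈ -305.33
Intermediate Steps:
o = 2 (o = 2 - 1*0 = 2 + 0 = 2)
c(k, t) = -(-65 + t)*(5 + k)/3 (c(k, t) = -(k + 5)*(t - 65)/3 = -(5 + k)*(-65 + t)/3 = -(-65 + t)*(5 + k)/3)
a = 16 (a = (3 + 1)² = 4² = 16)
Q(y) = 4 + y
Q(a) + c(-21, L(o)) = (4 + 16) + (325/3 - 5/3*2² + (65/3)*(-21) - ⅓*(-21)*2²) = 20 + (325/3 - 5/3*4 - 455 - ⅓*(-21)*4) = 20 + (325/3 - 20/3 - 455 + 28) = 20 - 976/3 = -916/3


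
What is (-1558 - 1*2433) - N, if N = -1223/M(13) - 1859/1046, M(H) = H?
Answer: -52966193/13598 ≈ -3895.1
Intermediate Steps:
N = -1303425/13598 (N = -1223/13 - 1859/1046 = -1303425/13598 ≈ -95.854)
(-1558 - 1*2433) - N = (-1558 - 1*2433) - 1*(-1303425/13598) = (-1558 - 2433) + 1303425/13598 = -3991 + 1303425/13598 = -52966193/13598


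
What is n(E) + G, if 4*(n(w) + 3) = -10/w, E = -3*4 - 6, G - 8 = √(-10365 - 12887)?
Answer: 185/36 + 2*I*√5813 ≈ 5.1389 + 152.49*I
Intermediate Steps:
G = 8 + 2*I*√5813 (G = 8 + √(-10365 - 12887) = 8 + √(-23252) = 8 + 2*I*√5813 ≈ 8.0 + 152.49*I)
E = -18 (E = -12 - 6 = -18)
n(w) = -3 - 5/(2*w) (n(w) = -3 + (-10/w)/4 = -3 - 5/(2*w))
n(E) + G = (-3 - 5/2/(-18)) + (8 + 2*I*√5813) = (-3 - 5/2*(-1/18)) + (8 + 2*I*√5813) = (-3 + 5/36) + (8 + 2*I*√5813) = -103/36 + (8 + 2*I*√5813) = 185/36 + 2*I*√5813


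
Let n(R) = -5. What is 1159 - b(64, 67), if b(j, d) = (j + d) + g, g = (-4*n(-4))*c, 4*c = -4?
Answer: 1048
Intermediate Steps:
c = -1 (c = (¼)*(-4) = -1)
g = -20 (g = -4*(-5)*(-1) = 20*(-1) = -20)
b(j, d) = -20 + d + j (b(j, d) = (j + d) - 20 = (d + j) - 20 = -20 + d + j)
1159 - b(64, 67) = 1159 - (-20 + 67 + 64) = 1159 - 1*111 = 1159 - 111 = 1048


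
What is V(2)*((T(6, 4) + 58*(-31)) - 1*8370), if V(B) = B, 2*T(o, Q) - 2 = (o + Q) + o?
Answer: -20318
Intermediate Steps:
T(o, Q) = 1 + o + Q/2 (T(o, Q) = 1 + ((o + Q) + o)/2 = 1 + ((Q + o) + o)/2 = 1 + (Q + 2*o)/2 = 1 + (o + Q/2) = 1 + o + Q/2)
V(2)*((T(6, 4) + 58*(-31)) - 1*8370) = 2*(((1 + 6 + (½)*4) + 58*(-31)) - 1*8370) = 2*(((1 + 6 + 2) - 1798) - 8370) = 2*((9 - 1798) - 8370) = 2*(-1789 - 8370) = 2*(-10159) = -20318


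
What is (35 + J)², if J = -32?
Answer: 9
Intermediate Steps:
(35 + J)² = (35 - 32)² = 3² = 9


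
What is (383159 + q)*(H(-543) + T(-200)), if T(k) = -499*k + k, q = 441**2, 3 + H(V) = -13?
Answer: 57523701760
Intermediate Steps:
H(V) = -16 (H(V) = -3 - 13 = -16)
q = 194481
T(k) = -498*k
(383159 + q)*(H(-543) + T(-200)) = (383159 + 194481)*(-16 - 498*(-200)) = 577640*(-16 + 99600) = 577640*99584 = 57523701760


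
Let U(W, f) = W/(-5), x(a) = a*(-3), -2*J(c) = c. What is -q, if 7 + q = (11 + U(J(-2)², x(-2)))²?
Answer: -2741/25 ≈ -109.64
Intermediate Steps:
J(c) = -c/2
x(a) = -3*a
U(W, f) = -W/5 (U(W, f) = W*(-⅕) = -W/5)
q = 2741/25 (q = -7 + (11 - (-½*(-2))²/5)² = -7 + (11 - ⅕*1²)² = -7 + (11 - ⅕*1)² = -7 + (11 - ⅕)² = -7 + (54/5)² = -7 + 2916/25 = 2741/25 ≈ 109.64)
-q = -1*2741/25 = -2741/25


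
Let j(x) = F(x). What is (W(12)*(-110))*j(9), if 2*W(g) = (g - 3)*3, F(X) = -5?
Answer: 7425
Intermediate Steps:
j(x) = -5
W(g) = -9/2 + 3*g/2 (W(g) = ((g - 3)*3)/2 = ((-3 + g)*3)/2 = (-9 + 3*g)/2 = -9/2 + 3*g/2)
(W(12)*(-110))*j(9) = ((-9/2 + (3/2)*12)*(-110))*(-5) = ((-9/2 + 18)*(-110))*(-5) = ((27/2)*(-110))*(-5) = -1485*(-5) = 7425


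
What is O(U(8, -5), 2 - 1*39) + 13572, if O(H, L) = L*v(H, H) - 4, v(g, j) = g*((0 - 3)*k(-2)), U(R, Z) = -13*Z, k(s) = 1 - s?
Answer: 35213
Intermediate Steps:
v(g, j) = -9*g (v(g, j) = g*((0 - 3)*(1 - 1*(-2))) = g*(-3*(1 + 2)) = g*(-3*3) = g*(-9) = -9*g)
O(H, L) = -4 - 9*H*L (O(H, L) = L*(-9*H) - 4 = -9*H*L - 4 = -4 - 9*H*L)
O(U(8, -5), 2 - 1*39) + 13572 = (-4 - 9*(-13*(-5))*(2 - 1*39)) + 13572 = (-4 - 9*65*(2 - 39)) + 13572 = (-4 - 9*65*(-37)) + 13572 = (-4 + 21645) + 13572 = 21641 + 13572 = 35213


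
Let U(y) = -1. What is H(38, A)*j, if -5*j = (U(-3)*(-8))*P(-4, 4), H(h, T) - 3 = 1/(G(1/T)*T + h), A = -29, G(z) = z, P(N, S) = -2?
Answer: 1888/195 ≈ 9.6821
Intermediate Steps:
H(h, T) = 3 + 1/(1 + h) (H(h, T) = 3 + 1/(T/T + h) = 3 + 1/(1 + h))
j = 16/5 (j = -(-1*(-8))*(-2)/5 = -8*(-2)/5 = -⅕*(-16) = 16/5 ≈ 3.2000)
H(38, A)*j = ((4 + 3*38)/(1 + 38))*(16/5) = ((4 + 114)/39)*(16/5) = ((1/39)*118)*(16/5) = (118/39)*(16/5) = 1888/195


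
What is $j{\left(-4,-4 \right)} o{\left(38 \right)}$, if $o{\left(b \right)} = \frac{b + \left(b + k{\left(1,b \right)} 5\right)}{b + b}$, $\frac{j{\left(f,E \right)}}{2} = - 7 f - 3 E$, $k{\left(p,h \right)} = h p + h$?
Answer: $480$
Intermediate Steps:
$k{\left(p,h \right)} = h + h p$
$j{\left(f,E \right)} = - 14 f - 6 E$ ($j{\left(f,E \right)} = 2 \left(- 7 f - 3 E\right) = - 14 f - 6 E$)
$o{\left(b \right)} = 6$ ($o{\left(b \right)} = \frac{b + \left(b + b \left(1 + 1\right) 5\right)}{b + b} = \frac{b + \left(b + b 2 \cdot 5\right)}{2 b} = \left(b + \left(b + 2 b 5\right)\right) \frac{1}{2 b} = \left(b + \left(b + 10 b\right)\right) \frac{1}{2 b} = \left(b + 11 b\right) \frac{1}{2 b} = 12 b \frac{1}{2 b} = 6$)
$j{\left(-4,-4 \right)} o{\left(38 \right)} = \left(\left(-14\right) \left(-4\right) - -24\right) 6 = \left(56 + 24\right) 6 = 80 \cdot 6 = 480$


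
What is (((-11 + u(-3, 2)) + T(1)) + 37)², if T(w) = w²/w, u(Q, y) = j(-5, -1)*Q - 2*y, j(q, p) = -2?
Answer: 841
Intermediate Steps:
u(Q, y) = -2*Q - 2*y
T(w) = w
(((-11 + u(-3, 2)) + T(1)) + 37)² = (((-11 + (-2*(-3) - 2*2)) + 1) + 37)² = (((-11 + (6 - 4)) + 1) + 37)² = (((-11 + 2) + 1) + 37)² = ((-9 + 1) + 37)² = (-8 + 37)² = 29² = 841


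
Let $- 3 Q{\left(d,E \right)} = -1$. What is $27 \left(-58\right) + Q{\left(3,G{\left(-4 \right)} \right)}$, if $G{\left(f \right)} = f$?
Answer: $- \frac{4697}{3} \approx -1565.7$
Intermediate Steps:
$Q{\left(d,E \right)} = \frac{1}{3}$ ($Q{\left(d,E \right)} = \left(- \frac{1}{3}\right) \left(-1\right) = \frac{1}{3}$)
$27 \left(-58\right) + Q{\left(3,G{\left(-4 \right)} \right)} = 27 \left(-58\right) + \frac{1}{3} = -1566 + \frac{1}{3} = - \frac{4697}{3}$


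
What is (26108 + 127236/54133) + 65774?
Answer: 4973975542/54133 ≈ 91884.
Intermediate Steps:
(26108 + 127236/54133) + 65774 = 1413431600/54133 + 65774 = 4973975542/54133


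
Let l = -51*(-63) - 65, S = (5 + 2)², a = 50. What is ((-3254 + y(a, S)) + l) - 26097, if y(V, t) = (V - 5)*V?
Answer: -23953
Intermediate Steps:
S = 49 (S = 7² = 49)
y(V, t) = V*(-5 + V) (y(V, t) = (-5 + V)*V = V*(-5 + V))
l = 3148 (l = 3213 - 65 = 3148)
((-3254 + y(a, S)) + l) - 26097 = ((-3254 + 50*(-5 + 50)) + 3148) - 26097 = ((-3254 + 50*45) + 3148) - 26097 = ((-3254 + 2250) + 3148) - 26097 = (-1004 + 3148) - 26097 = 2144 - 26097 = -23953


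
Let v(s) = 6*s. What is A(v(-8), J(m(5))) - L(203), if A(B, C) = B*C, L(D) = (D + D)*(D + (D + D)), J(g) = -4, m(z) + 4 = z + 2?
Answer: -247062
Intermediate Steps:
m(z) = -2 + z (m(z) = -4 + (z + 2) = -4 + (2 + z) = -2 + z)
L(D) = 6*D² (L(D) = (2*D)*(D + 2*D) = (2*D)*(3*D) = 6*D²)
A(v(-8), J(m(5))) - L(203) = (6*(-8))*(-4) - 6*203² = -48*(-4) - 6*41209 = 192 - 1*247254 = 192 - 247254 = -247062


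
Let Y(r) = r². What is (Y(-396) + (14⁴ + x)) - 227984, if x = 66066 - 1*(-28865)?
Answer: 62179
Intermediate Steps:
x = 94931 (x = 66066 + 28865 = 94931)
(Y(-396) + (14⁴ + x)) - 227984 = ((-396)² + (14⁴ + 94931)) - 227984 = (156816 + (38416 + 94931)) - 227984 = (156816 + 133347) - 227984 = 290163 - 227984 = 62179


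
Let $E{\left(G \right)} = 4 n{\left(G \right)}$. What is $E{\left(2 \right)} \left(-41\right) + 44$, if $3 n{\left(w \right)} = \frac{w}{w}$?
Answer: $- \frac{32}{3} \approx -10.667$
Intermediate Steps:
$n{\left(w \right)} = \frac{1}{3}$ ($n{\left(w \right)} = \frac{w \frac{1}{w}}{3} = \frac{1}{3} \cdot 1 = \frac{1}{3}$)
$E{\left(G \right)} = \frac{4}{3}$ ($E{\left(G \right)} = 4 \cdot \frac{1}{3} = \frac{4}{3}$)
$E{\left(2 \right)} \left(-41\right) + 44 = \frac{4}{3} \left(-41\right) + 44 = - \frac{164}{3} + 44 = - \frac{32}{3}$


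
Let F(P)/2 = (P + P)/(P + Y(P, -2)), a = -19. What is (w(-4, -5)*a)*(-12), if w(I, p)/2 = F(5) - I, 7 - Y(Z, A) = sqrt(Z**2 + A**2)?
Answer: 63840/23 + 1824*sqrt(29)/23 ≈ 3202.7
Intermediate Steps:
Y(Z, A) = 7 - sqrt(A**2 + Z**2) (Y(Z, A) = 7 - sqrt(Z**2 + A**2) = 7 - sqrt(A**2 + Z**2))
F(P) = 4*P/(7 + P - sqrt(4 + P**2)) (F(P) = 2*((P + P)/(P + (7 - sqrt((-2)**2 + P**2)))) = 2*((2*P)/(P + (7 - sqrt(4 + P**2)))) = 2*((2*P)/(7 + P - sqrt(4 + P**2))) = 2*(2*P/(7 + P - sqrt(4 + P**2))) = 4*P/(7 + P - sqrt(4 + P**2)))
w(I, p) = -2*I + 40/(12 - sqrt(29)) (w(I, p) = 2*(4*5/(7 + 5 - sqrt(4 + 5**2)) - I) = 2*(4*5/(7 + 5 - sqrt(4 + 25)) - I) = 2*(4*5/(7 + 5 - sqrt(29)) - I) = 2*(4*5/(12 - sqrt(29)) - I) = 2*(20/(12 - sqrt(29)) - I) = 2*(-I + 20/(12 - sqrt(29))) = -2*I + 40/(12 - sqrt(29)))
(w(-4, -5)*a)*(-12) = ((96/23 - 2*(-4) + 8*sqrt(29)/23)*(-19))*(-12) = ((96/23 + 8 + 8*sqrt(29)/23)*(-19))*(-12) = ((280/23 + 8*sqrt(29)/23)*(-19))*(-12) = (-5320/23 - 152*sqrt(29)/23)*(-12) = 63840/23 + 1824*sqrt(29)/23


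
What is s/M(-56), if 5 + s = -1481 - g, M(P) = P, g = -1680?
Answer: -97/28 ≈ -3.4643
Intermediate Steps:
s = 194 (s = -5 + (-1481 - 1*(-1680)) = -5 + (-1481 + 1680) = -5 + 199 = 194)
s/M(-56) = 194/(-56) = 194*(-1/56) = -97/28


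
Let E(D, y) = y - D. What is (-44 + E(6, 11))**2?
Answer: 1521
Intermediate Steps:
(-44 + E(6, 11))**2 = (-44 + (11 - 1*6))**2 = (-44 + (11 - 6))**2 = (-44 + 5)**2 = (-39)**2 = 1521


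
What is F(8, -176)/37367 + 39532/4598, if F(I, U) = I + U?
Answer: 67109990/7809703 ≈ 8.5932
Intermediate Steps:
F(8, -176)/37367 + 39532/4598 = (8 - 176)/37367 + 39532/4598 = -168*1/37367 + 39532*(1/4598) = -168/37367 + 19766/2299 = 67109990/7809703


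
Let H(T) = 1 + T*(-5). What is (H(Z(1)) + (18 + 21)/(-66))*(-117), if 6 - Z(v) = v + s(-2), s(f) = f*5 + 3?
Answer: 153387/22 ≈ 6972.1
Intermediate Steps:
s(f) = 3 + 5*f (s(f) = 5*f + 3 = 3 + 5*f)
Z(v) = 13 - v (Z(v) = 6 - (v + (3 + 5*(-2))) = 6 - (v + (3 - 10)) = 6 - (v - 7) = 6 - (-7 + v) = 6 + (7 - v) = 13 - v)
H(T) = 1 - 5*T
(H(Z(1)) + (18 + 21)/(-66))*(-117) = ((1 - 5*(13 - 1*1)) + (18 + 21)/(-66))*(-117) = ((1 - 5*(13 - 1)) + 39*(-1/66))*(-117) = ((1 - 5*12) - 13/22)*(-117) = ((1 - 60) - 13/22)*(-117) = (-59 - 13/22)*(-117) = -1311/22*(-117) = 153387/22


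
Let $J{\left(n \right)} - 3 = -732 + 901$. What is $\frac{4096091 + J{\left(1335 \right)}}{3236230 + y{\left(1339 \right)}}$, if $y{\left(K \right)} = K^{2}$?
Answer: $\frac{4096263}{5029151} \approx 0.8145$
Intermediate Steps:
$J{\left(n \right)} = 172$ ($J{\left(n \right)} = 3 + \left(-732 + 901\right) = 3 + 169 = 172$)
$\frac{4096091 + J{\left(1335 \right)}}{3236230 + y{\left(1339 \right)}} = \frac{4096091 + 172}{3236230 + 1339^{2}} = \frac{4096263}{3236230 + 1792921} = \frac{4096263}{5029151}$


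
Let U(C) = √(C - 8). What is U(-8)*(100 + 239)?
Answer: 1356*I ≈ 1356.0*I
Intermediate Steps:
U(C) = √(-8 + C)
U(-8)*(100 + 239) = √(-8 - 8)*(100 + 239) = √(-16)*339 = (4*I)*339 = 1356*I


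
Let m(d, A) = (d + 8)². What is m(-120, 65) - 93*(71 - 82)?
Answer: 13567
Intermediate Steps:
m(d, A) = (8 + d)²
m(-120, 65) - 93*(71 - 82) = (8 - 120)² - 93*(71 - 82) = (-112)² - 93*(-11) = 12544 + 1023 = 13567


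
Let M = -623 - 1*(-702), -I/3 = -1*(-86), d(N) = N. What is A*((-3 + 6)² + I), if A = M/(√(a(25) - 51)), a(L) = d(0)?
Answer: 6557*I*√51/17 ≈ 2754.5*I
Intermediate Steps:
a(L) = 0
I = -258 (I = -(-3)*(-86) = -3*86 = -258)
M = 79 (M = -623 + 702 = 79)
A = -79*I*√51/51 (A = 79/(√(0 - 51)) = 79/(√(-51)) = 79/((I*√51)) = 79*(-I*√51/51) = -79*I*√51/51 ≈ -11.062*I)
A*((-3 + 6)² + I) = (-79*I*√51/51)*((-3 + 6)² - 258) = (-79*I*√51/51)*(3² - 258) = (-79*I*√51/51)*(9 - 258) = -79*I*√51/51*(-249) = 6557*I*√51/17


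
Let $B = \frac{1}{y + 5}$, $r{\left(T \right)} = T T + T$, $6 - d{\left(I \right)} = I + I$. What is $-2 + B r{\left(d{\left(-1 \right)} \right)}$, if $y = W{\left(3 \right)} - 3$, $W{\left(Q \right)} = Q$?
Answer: $\frac{62}{5} \approx 12.4$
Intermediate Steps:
$d{\left(I \right)} = 6 - 2 I$ ($d{\left(I \right)} = 6 - \left(I + I\right) = 6 - 2 I$)
$y = 0$ ($y = 3 - 3 = 0$)
$r{\left(T \right)} = T + T^{2}$ ($r{\left(T \right)} = T^{2} + T = T + T^{2}$)
$B = \frac{1}{5}$ ($B = \frac{1}{0 + 5} = \frac{1}{5} \approx 0.2$)
$-2 + B r{\left(d{\left(-1 \right)} \right)} = -2 + \frac{\left(6 - -2\right) \left(1 + \left(6 - -2\right)\right)}{5} = -2 + \frac{\left(6 + 2\right) \left(1 + \left(6 + 2\right)\right)}{5} = -2 + \frac{8 \left(1 + 8\right)}{5} = -2 + \frac{8 \cdot 9}{5} = -2 + \frac{1}{5} \cdot 72 = -2 + \frac{72}{5} = \frac{62}{5}$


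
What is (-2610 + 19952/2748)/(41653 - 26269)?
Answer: -894041/5284404 ≈ -0.16918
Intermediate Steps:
(-2610 + 19952/2748)/(41653 - 26269) = (-2610 + 19952*(1/2748))/15384 = (-2610 + 4988/687)*(1/15384) = -1788082/687*1/15384 = -894041/5284404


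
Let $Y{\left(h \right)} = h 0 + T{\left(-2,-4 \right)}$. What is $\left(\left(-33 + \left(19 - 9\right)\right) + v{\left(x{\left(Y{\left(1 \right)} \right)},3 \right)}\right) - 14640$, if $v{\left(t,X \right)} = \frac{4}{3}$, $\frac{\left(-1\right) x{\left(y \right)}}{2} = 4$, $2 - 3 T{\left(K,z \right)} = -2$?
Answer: $- \frac{43985}{3} \approx -14662.0$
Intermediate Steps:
$T{\left(K,z \right)} = \frac{4}{3}$ ($T{\left(K,z \right)} = \frac{2}{3} - - \frac{2}{3} = \frac{2}{3} + \frac{2}{3} = \frac{4}{3}$)
$Y{\left(h \right)} = \frac{4}{3}$ ($Y{\left(h \right)} = h 0 + \frac{4}{3} = 0 + \frac{4}{3} = \frac{4}{3}$)
$x{\left(y \right)} = -8$ ($x{\left(y \right)} = \left(-2\right) 4 = -8$)
$v{\left(t,X \right)} = \frac{4}{3}$ ($v{\left(t,X \right)} = 4 \cdot \frac{1}{3} = \frac{4}{3}$)
$\left(\left(-33 + \left(19 - 9\right)\right) + v{\left(x{\left(Y{\left(1 \right)} \right)},3 \right)}\right) - 14640 = \left(\left(-33 + \left(19 - 9\right)\right) + \frac{4}{3}\right) - 14640 = \left(\left(-33 + 10\right) + \frac{4}{3}\right) - 14640 = \left(-23 + \frac{4}{3}\right) - 14640 = - \frac{65}{3} - 14640 = - \frac{43985}{3}$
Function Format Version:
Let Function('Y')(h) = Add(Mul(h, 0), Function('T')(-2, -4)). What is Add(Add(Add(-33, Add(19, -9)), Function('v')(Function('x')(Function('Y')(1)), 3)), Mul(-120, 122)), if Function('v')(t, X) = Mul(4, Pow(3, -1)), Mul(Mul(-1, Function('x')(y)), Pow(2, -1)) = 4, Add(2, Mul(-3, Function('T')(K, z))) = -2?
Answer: Rational(-43985, 3) ≈ -14662.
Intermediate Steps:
Function('T')(K, z) = Rational(4, 3) (Function('T')(K, z) = Add(Rational(2, 3), Mul(Rational(-1, 3), -2)) = Add(Rational(2, 3), Rational(2, 3)) = Rational(4, 3))
Function('Y')(h) = Rational(4, 3) (Function('Y')(h) = Add(Mul(h, 0), Rational(4, 3)) = Add(0, Rational(4, 3)) = Rational(4, 3))
Function('x')(y) = -8 (Function('x')(y) = Mul(-2, 4) = -8)
Function('v')(t, X) = Rational(4, 3) (Function('v')(t, X) = Mul(4, Rational(1, 3)) = Rational(4, 3))
Add(Add(Add(-33, Add(19, -9)), Function('v')(Function('x')(Function('Y')(1)), 3)), Mul(-120, 122)) = Add(Add(Add(-33, Add(19, -9)), Rational(4, 3)), Mul(-120, 122)) = Add(Add(Add(-33, 10), Rational(4, 3)), -14640) = Add(Add(-23, Rational(4, 3)), -14640) = Add(Rational(-65, 3), -14640) = Rational(-43985, 3)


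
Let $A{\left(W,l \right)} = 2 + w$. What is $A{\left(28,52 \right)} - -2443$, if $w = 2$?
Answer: $2447$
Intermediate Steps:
$A{\left(W,l \right)} = 4$ ($A{\left(W,l \right)} = 2 + 2 = 4$)
$A{\left(28,52 \right)} - -2443 = 4 - -2443 = 4 + 2443 = 2447$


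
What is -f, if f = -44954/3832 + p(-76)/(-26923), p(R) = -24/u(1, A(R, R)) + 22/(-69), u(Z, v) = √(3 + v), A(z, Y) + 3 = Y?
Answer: 41755188547/3559328292 + 12*I*√19/511537 ≈ 11.731 + 0.00010225*I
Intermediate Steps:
A(z, Y) = -3 + Y
p(R) = -22/69 - 24/√R (p(R) = -24/√(3 + (-3 + R)) + 22/(-69) = -24/√R + 22*(-1/69) = -24/√R - 22/69 = -22/69 - 24/√R)
f = -41755188547/3559328292 - 12*I*√19/511537 (f = -44954/3832 + (-22/69 - (-12)*I*√19/19)/(-26923) = -44954*1/3832 + (-22/69 - (-12)*I*√19/19)*(-1/26923) = -22477/1916 + (-22/69 + 12*I*√19/19)*(-1/26923) = -22477/1916 + (22/1857687 - 12*I*√19/511537) = -41755188547/3559328292 - 12*I*√19/511537 ≈ -11.731 - 0.00010225*I)
-f = -(-41755188547/3559328292 - 12*I*√19/511537) = 41755188547/3559328292 + 12*I*√19/511537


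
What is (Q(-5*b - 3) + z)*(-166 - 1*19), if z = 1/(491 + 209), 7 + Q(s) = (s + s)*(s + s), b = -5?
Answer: -49961137/140 ≈ -3.5687e+5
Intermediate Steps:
Q(s) = -7 + 4*s**2 (Q(s) = -7 + (s + s)*(s + s) = -7 + (2*s)*(2*s) = -7 + 4*s**2)
z = 1/700 ≈ 0.0014286
(Q(-5*b - 3) + z)*(-166 - 1*19) = ((-7 + 4*(-5*(-5) - 3)**2) + 1/700)*(-166 - 1*19) = ((-7 + 4*(25 - 3)**2) + 1/700)*(-166 - 19) = ((-7 + 4*22**2) + 1/700)*(-185) = ((-7 + 4*484) + 1/700)*(-185) = ((-7 + 1936) + 1/700)*(-185) = (1929 + 1/700)*(-185) = (1350301/700)*(-185) = -49961137/140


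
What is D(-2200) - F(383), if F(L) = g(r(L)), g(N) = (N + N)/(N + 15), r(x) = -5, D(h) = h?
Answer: -2199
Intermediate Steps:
g(N) = 2*N/(15 + N) (g(N) = (2*N)/(15 + N) = 2*N/(15 + N))
F(L) = -1 (F(L) = 2*(-5)/(15 - 5) = 2*(-5)/10 = 2*(-5)*(1/10) = -1)
D(-2200) - F(383) = -2200 - 1*(-1) = -2200 + 1 = -2199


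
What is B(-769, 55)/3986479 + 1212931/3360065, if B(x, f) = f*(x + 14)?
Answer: 4695797260824/13394828561135 ≈ 0.35057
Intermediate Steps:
B(x, f) = f*(14 + x)
B(-769, 55)/3986479 + 1212931/3360065 = (55*(14 - 769))/3986479 + 1212931/3360065 = (55*(-755))*(1/3986479) + 1212931*(1/3360065) = -41525*1/3986479 + 1212931/3360065 = -41525/3986479 + 1212931/3360065 = 4695797260824/13394828561135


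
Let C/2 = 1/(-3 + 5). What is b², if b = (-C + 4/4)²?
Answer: 0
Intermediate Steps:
C = 1 (C = 2/(-3 + 5) = 2/2 = 2*(½) = 1)
b = 0 (b = (-1*1 + 4/4)² = (-1 + 4*(¼))² = (-1 + 1)² = 0² = 0)
b² = 0² = 0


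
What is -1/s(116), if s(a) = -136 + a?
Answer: 1/20 ≈ 0.050000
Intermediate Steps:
-1/s(116) = -1/(-136 + 116) = -1/(-20) = -1*(-1/20) = 1/20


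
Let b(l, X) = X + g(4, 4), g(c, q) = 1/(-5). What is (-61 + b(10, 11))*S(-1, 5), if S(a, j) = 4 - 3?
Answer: -251/5 ≈ -50.200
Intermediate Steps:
g(c, q) = -⅕
S(a, j) = 1
b(l, X) = -⅕ + X (b(l, X) = X - ⅕ = -⅕ + X)
(-61 + b(10, 11))*S(-1, 5) = (-61 + (-⅕ + 11))*1 = (-61 + 54/5)*1 = -251/5*1 = -251/5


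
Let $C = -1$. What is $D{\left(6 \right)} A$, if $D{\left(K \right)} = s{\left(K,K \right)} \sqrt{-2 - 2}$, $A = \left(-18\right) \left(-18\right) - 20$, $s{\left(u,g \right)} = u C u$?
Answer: $- 21888 i \approx - 21888.0 i$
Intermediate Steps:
$s{\left(u,g \right)} = - u^{2}$ ($s{\left(u,g \right)} = u \left(-1\right) u = - u u = - u^{2}$)
$A = 304$ ($A = 324 - 20 = 304$)
$D{\left(K \right)} = - 2 i K^{2}$ ($D{\left(K \right)} = - K^{2} \sqrt{-2 - 2} = - K^{2} \sqrt{-4} = - K^{2} \cdot 2 i = - 2 i K^{2}$)
$D{\left(6 \right)} A = - 2 i 6^{2} \cdot 304 = \left(-2\right) i 36 \cdot 304 = - 72 i 304 = - 21888 i$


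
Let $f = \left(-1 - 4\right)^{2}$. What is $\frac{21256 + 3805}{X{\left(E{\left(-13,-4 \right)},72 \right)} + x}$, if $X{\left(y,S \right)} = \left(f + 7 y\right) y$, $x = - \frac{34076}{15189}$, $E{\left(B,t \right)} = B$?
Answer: $\frac{380651529}{12998086} \approx 29.285$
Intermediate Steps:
$f = 25$ ($f = \left(-5\right)^{2} = 25$)
$x = - \frac{34076}{15189}$ ($x = \left(-34076\right) \frac{1}{15189} = - \frac{34076}{15189} \approx -2.2435$)
$X{\left(y,S \right)} = y \left(25 + 7 y\right)$ ($X{\left(y,S \right)} = \left(25 + 7 y\right) y = y \left(25 + 7 y\right)$)
$\frac{21256 + 3805}{X{\left(E{\left(-13,-4 \right)},72 \right)} + x} = \frac{21256 + 3805}{- 13 \left(25 + 7 \left(-13\right)\right) - \frac{34076}{15189}} = \frac{25061}{- 13 \left(25 - 91\right) - \frac{34076}{15189}} = \frac{25061}{\left(-13\right) \left(-66\right) - \frac{34076}{15189}} = \frac{25061}{858 - \frac{34076}{15189}} = \frac{25061}{\frac{12998086}{15189}} = 25061 \cdot \frac{15189}{12998086} = \frac{380651529}{12998086}$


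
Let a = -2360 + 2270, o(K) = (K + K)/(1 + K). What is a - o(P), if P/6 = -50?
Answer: -27510/299 ≈ -92.007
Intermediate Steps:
P = -300 (P = 6*(-50) = -300)
o(K) = 2*K/(1 + K) (o(K) = (2*K)/(1 + K) = 2*K/(1 + K))
a = -90
a - o(P) = -90 - 2*(-300)/(1 - 300) = -90 - 2*(-300)/(-299) = -90 - 2*(-300)*(-1)/299 = -90 - 1*600/299 = -90 - 600/299 = -27510/299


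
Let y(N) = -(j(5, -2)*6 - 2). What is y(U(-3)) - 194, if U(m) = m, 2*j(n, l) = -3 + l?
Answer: -177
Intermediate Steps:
j(n, l) = -3/2 + l/2 (j(n, l) = (-3 + l)/2 = -3/2 + l/2)
y(N) = 17 (y(N) = -((-3/2 + (1/2)*(-2))*6 - 2) = -((-3/2 - 1)*6 - 2) = -(-5/2*6 - 2) = -(-15 - 2) = -1*(-17) = 17)
y(U(-3)) - 194 = 17 - 194 = -177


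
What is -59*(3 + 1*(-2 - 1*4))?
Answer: 177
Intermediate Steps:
-59*(3 + 1*(-2 - 1*4)) = -59*(3 + 1*(-2 - 4)) = -59*(3 + 1*(-6)) = -59*(3 - 6) = -59*(-3) = 177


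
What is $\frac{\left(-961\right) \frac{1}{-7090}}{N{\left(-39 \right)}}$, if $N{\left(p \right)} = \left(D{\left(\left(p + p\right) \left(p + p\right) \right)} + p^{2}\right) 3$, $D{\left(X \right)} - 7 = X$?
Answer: $\frac{961}{161907240} \approx 5.9355 \cdot 10^{-6}$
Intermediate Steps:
$D{\left(X \right)} = 7 + X$
$N{\left(p \right)} = 21 + 15 p^{2}$ ($N{\left(p \right)} = \left(\left(7 + \left(p + p\right) \left(p + p\right)\right) + p^{2}\right) 3 = \left(\left(7 + 2 p 2 p\right) + p^{2}\right) 3 = \left(\left(7 + 4 p^{2}\right) + p^{2}\right) 3 = \left(7 + 5 p^{2}\right) 3 = 21 + 15 p^{2}$)
$\frac{\left(-961\right) \frac{1}{-7090}}{N{\left(-39 \right)}} = \frac{\left(-961\right) \frac{1}{-7090}}{21 + 15 \left(-39\right)^{2}} = \frac{\left(-961\right) \left(- \frac{1}{7090}\right)}{21 + 15 \cdot 1521} = \frac{961}{7090 \left(21 + 22815\right)} = \frac{961}{7090 \cdot 22836} = \frac{961}{7090} \cdot \frac{1}{22836} = \frac{961}{161907240}$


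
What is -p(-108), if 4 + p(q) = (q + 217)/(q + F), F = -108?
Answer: 973/216 ≈ 4.5046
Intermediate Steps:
p(q) = -4 + (217 + q)/(-108 + q) (p(q) = -4 + (q + 217)/(q - 108) = -4 + (217 + q)/(-108 + q))
-p(-108) = -(649 - 3*(-108))/(-108 - 108) = -(649 + 324)/(-216) = -(-1)*973/216 = -1*(-973/216) = 973/216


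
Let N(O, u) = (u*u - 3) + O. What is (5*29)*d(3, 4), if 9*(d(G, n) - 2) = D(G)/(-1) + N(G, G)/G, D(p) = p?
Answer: 290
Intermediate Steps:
N(O, u) = -3 + O + u**2 (N(O, u) = (u**2 - 3) + O = (-3 + u**2) + O = -3 + O + u**2)
d(G, n) = 2 - G/9 + (-3 + G + G**2)/(9*G) (d(G, n) = 2 + (G/(-1) + (-3 + G + G**2)/G)/9 = 2 + (G*(-1) + (-3 + G + G**2)/G)/9 = 2 + (-G + (-3 + G + G**2)/G)/9 = 2 + (-G/9 + (-3 + G + G**2)/(9*G)) = 2 - G/9 + (-3 + G + G**2)/(9*G))
(5*29)*d(3, 4) = (5*29)*((1/9)*(-3 + 19*3)/3) = 145*((1/9)*(1/3)*(-3 + 57)) = 145*((1/9)*(1/3)*54) = 145*2 = 290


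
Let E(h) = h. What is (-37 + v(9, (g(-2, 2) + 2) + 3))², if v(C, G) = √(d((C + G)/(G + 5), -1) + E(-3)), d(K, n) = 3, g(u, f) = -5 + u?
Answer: 1369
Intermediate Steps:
v(C, G) = 0 (v(C, G) = √(3 - 3) = √0 = 0)
(-37 + v(9, (g(-2, 2) + 2) + 3))² = (-37 + 0)² = (-37)² = 1369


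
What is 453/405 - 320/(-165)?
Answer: 4541/1485 ≈ 3.0579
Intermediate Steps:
453/405 - 320/(-165) = 453*(1/405) - 320*(-1/165) = 151/135 + 64/33 = 4541/1485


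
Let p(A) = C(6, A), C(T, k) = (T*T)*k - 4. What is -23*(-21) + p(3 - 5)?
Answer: 407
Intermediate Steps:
C(T, k) = -4 + k*T² (C(T, k) = T²*k - 4 = k*T² - 4 = -4 + k*T²)
p(A) = -4 + 36*A (p(A) = -4 + A*6² = -4 + A*36 = -4 + 36*A)
-23*(-21) + p(3 - 5) = -23*(-21) + (-4 + 36*(3 - 5)) = 483 + (-4 + 36*(-2)) = 483 + (-4 - 72) = 483 - 76 = 407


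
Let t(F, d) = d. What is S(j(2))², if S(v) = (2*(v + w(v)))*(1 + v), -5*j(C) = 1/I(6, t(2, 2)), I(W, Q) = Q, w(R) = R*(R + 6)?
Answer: 385641/250000 ≈ 1.5426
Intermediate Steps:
w(R) = R*(6 + R)
j(C) = -⅒ (j(C) = -⅕/2 = -⅕*½ = -⅒)
S(v) = (1 + v)*(2*v + 2*v*(6 + v)) (S(v) = (2*(v + v*(6 + v)))*(1 + v) = (2*v + 2*v*(6 + v))*(1 + v) = (1 + v)*(2*v + 2*v*(6 + v)))
S(j(2))² = (2*(-⅒)*(7 + (-⅒)² + 8*(-⅒)))² = (2*(-⅒)*(7 + 1/100 - ⅘))² = (2*(-⅒)*(621/100))² = (-621/500)² = 385641/250000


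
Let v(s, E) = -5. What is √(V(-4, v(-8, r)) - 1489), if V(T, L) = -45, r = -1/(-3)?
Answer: I*√1534 ≈ 39.166*I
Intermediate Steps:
r = ⅓ (r = -1*(-⅓) = ⅓ ≈ 0.33333)
√(V(-4, v(-8, r)) - 1489) = √(-45 - 1489) = √(-1534) = I*√1534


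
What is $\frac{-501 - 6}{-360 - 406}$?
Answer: $\frac{507}{766} \approx 0.66188$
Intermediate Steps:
$\frac{-501 - 6}{-360 - 406} = - \frac{507}{-766} = \left(-507\right) \left(- \frac{1}{766}\right) = \frac{507}{766}$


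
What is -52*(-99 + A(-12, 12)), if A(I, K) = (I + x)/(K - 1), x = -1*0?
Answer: 57252/11 ≈ 5204.7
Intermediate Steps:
x = 0
A(I, K) = I/(-1 + K) (A(I, K) = (I + 0)/(K - 1) = I/(-1 + K))
-52*(-99 + A(-12, 12)) = -52*(-99 - 12/(-1 + 12)) = -52*(-99 - 12/11) = -52*(-1101/11) = 57252/11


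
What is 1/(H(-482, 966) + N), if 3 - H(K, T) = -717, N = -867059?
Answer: -1/866339 ≈ -1.1543e-6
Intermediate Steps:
H(K, T) = 720 (H(K, T) = 3 - 1*(-717) = 3 + 717 = 720)
1/(H(-482, 966) + N) = 1/(720 - 867059) = 1/(-866339) = -1/866339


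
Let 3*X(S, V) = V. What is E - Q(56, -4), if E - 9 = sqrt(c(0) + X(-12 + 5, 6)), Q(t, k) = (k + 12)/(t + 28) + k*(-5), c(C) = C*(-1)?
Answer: -233/21 + sqrt(2) ≈ -9.6810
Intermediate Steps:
X(S, V) = V/3
c(C) = -C
Q(t, k) = -5*k + (12 + k)/(28 + t) (Q(t, k) = (12 + k)/(28 + t) - 5*k = -5*k + (12 + k)/(28 + t))
E = 9 + sqrt(2) (E = 9 + sqrt(-1*0 + (1/3)*6) = 9 + sqrt(0 + 2) = 9 + sqrt(2) ≈ 10.414)
E - Q(56, -4) = (9 + sqrt(2)) - (12 - 139*(-4) - 5*(-4)*56)/(28 + 56) = (9 + sqrt(2)) - (12 + 556 + 1120)/84 = (9 + sqrt(2)) - 1688/84 = (9 + sqrt(2)) - 1*422/21 = (9 + sqrt(2)) - 422/21 = -233/21 + sqrt(2)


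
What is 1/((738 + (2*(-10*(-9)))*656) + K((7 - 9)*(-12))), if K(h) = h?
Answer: 1/118842 ≈ 8.4145e-6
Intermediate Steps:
1/((738 + (2*(-10*(-9)))*656) + K((7 - 9)*(-12))) = 1/((738 + (2*(-10*(-9)))*656) + (7 - 9)*(-12)) = 1/((738 + (2*90)*656) - 2*(-12)) = 1/((738 + 180*656) + 24) = 1/((738 + 118080) + 24) = 1/(118818 + 24) = 1/118842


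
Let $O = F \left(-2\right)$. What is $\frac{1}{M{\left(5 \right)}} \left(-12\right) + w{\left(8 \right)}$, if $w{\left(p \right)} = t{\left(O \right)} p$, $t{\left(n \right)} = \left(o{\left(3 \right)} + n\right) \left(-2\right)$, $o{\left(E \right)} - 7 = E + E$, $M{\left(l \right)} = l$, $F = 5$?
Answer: $- \frac{252}{5} \approx -50.4$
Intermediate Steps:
$o{\left(E \right)} = 7 + 2 E$ ($o{\left(E \right)} = 7 + \left(E + E\right) = 7 + 2 E$)
$O = -10$ ($O = 5 \left(-2\right) = -10$)
$t{\left(n \right)} = -26 - 2 n$ ($t{\left(n \right)} = \left(\left(7 + 2 \cdot 3\right) + n\right) \left(-2\right) = \left(\left(7 + 6\right) + n\right) \left(-2\right) = \left(13 + n\right) \left(-2\right) = -26 - 2 n$)
$w{\left(p \right)} = - 6 p$ ($w{\left(p \right)} = \left(-26 - -20\right) p = \left(-26 + 20\right) p = - 6 p$)
$\frac{1}{M{\left(5 \right)}} \left(-12\right) + w{\left(8 \right)} = \frac{1}{5} \left(-12\right) - 48 = - \frac{12}{5} - 48 = - \frac{252}{5}$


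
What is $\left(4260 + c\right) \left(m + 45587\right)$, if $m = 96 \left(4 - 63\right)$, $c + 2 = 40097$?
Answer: $1770784665$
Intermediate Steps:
$c = 40095$ ($c = -2 + 40097 = 40095$)
$m = -5664$ ($m = 96 \left(-59\right) = -5664$)
$\left(4260 + c\right) \left(m + 45587\right) = \left(4260 + 40095\right) \left(-5664 + 45587\right) = 44355 \cdot 39923 = 1770784665$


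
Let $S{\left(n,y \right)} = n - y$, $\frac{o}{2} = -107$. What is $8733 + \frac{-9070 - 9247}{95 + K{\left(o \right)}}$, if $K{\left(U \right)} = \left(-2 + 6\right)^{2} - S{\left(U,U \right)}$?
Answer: $\frac{951046}{111} \approx 8568.0$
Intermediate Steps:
$o = -214$ ($o = 2 \left(-107\right) = -214$)
$K{\left(U \right)} = 16$ ($K{\left(U \right)} = \left(-2 + 6\right)^{2} - \left(U - U\right) = 4^{2} - 0 = 16 + 0 = 16$)
$8733 + \frac{-9070 - 9247}{95 + K{\left(o \right)}} = 8733 + \frac{-9070 - 9247}{95 + 16} = 8733 - \frac{18317}{111} = \frac{951046}{111}$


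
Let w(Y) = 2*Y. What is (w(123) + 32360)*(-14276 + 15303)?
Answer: 33486362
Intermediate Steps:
(w(123) + 32360)*(-14276 + 15303) = (2*123 + 32360)*(-14276 + 15303) = (246 + 32360)*1027 = 32606*1027 = 33486362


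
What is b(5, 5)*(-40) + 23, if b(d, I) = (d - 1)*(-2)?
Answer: 343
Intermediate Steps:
b(d, I) = 2 - 2*d (b(d, I) = (-1 + d)*(-2) = 2 - 2*d)
b(5, 5)*(-40) + 23 = (2 - 2*5)*(-40) + 23 = (2 - 10)*(-40) + 23 = -8*(-40) + 23 = 320 + 23 = 343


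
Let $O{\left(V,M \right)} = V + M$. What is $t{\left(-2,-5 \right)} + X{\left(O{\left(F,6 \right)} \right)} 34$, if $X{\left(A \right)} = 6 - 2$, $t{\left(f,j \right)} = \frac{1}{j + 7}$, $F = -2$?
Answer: $\frac{273}{2} \approx 136.5$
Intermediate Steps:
$t{\left(f,j \right)} = \frac{1}{7 + j}$
$O{\left(V,M \right)} = M + V$
$X{\left(A \right)} = 4$ ($X{\left(A \right)} = 6 - 2 = 4$)
$t{\left(-2,-5 \right)} + X{\left(O{\left(F,6 \right)} \right)} 34 = \frac{1}{7 - 5} + 4 \cdot 34 = \frac{1}{2} + 136 = \frac{273}{2}$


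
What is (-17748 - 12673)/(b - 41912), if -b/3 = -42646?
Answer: -30421/86026 ≈ -0.35363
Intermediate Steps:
b = 127938 (b = -3*(-42646) = 127938)
(-17748 - 12673)/(b - 41912) = (-17748 - 12673)/(127938 - 41912) = -30421/86026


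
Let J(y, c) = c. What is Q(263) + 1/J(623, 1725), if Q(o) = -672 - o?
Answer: -1612874/1725 ≈ -935.00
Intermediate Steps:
Q(263) + 1/J(623, 1725) = (-672 - 1*263) + 1/1725 = (-672 - 263) + 1/1725 = -935 + 1/1725 = -1612874/1725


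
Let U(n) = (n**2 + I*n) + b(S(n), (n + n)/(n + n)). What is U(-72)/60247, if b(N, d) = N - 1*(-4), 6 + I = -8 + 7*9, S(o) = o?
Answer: 1588/60247 ≈ 0.026358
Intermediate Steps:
I = 49 (I = -6 + (-8 + 7*9) = -6 + (-8 + 63) = -6 + 55 = 49)
b(N, d) = 4 + N (b(N, d) = N + 4 = 4 + N)
U(n) = 4 + n**2 + 50*n (U(n) = (n**2 + 49*n) + (4 + n) = 4 + n**2 + 50*n)
U(-72)/60247 = (4 + (-72)**2 + 50*(-72))/60247 = (4 + 5184 - 3600)*(1/60247) = 1588*(1/60247) = 1588/60247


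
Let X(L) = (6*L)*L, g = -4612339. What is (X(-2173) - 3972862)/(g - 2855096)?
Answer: -24358712/7467435 ≈ -3.2620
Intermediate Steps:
X(L) = 6*L**2
(X(-2173) - 3972862)/(g - 2855096) = (6*(-2173)**2 - 3972862)/(-4612339 - 2855096) = (6*4721929 - 3972862)/(-7467435) = (28331574 - 3972862)*(-1/7467435) = 24358712*(-1/7467435) = -24358712/7467435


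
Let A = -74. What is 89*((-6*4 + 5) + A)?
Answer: -8277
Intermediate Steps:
89*((-6*4 + 5) + A) = 89*((-6*4 + 5) - 74) = 89*((-24 + 5) - 74) = 89*(-19 - 74) = 89*(-93) = -8277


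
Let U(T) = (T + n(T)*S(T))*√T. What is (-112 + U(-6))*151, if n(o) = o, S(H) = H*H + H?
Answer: -16912 - 28086*I*√6 ≈ -16912.0 - 68796.0*I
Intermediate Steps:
S(H) = H + H² (S(H) = H² + H = H + H²)
U(T) = √T*(T + T²*(1 + T)) (U(T) = (T + T*(T*(1 + T)))*√T = (T + T²*(1 + T))*√T = √T*(T + T²*(1 + T)))
(-112 + U(-6))*151 = (-112 + (-6)^(3/2)*(1 - 6*(1 - 6)))*151 = (-112 + (-6*I*√6)*(1 - 6*(-5)))*151 = (-112 + (-6*I*√6)*(1 + 30))*151 = (-112 - 6*I*√6*31)*151 = (-112 - 186*I*√6)*151 = -16912 - 28086*I*√6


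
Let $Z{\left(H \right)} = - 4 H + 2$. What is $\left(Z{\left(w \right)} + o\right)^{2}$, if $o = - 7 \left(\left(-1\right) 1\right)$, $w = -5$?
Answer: $841$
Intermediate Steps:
$Z{\left(H \right)} = 2 - 4 H$
$o = 7$ ($o = \left(-7\right) \left(-1\right) = 7$)
$\left(Z{\left(w \right)} + o\right)^{2} = \left(\left(2 - -20\right) + 7\right)^{2} = \left(\left(2 + 20\right) + 7\right)^{2} = \left(22 + 7\right)^{2} = 29^{2} = 841$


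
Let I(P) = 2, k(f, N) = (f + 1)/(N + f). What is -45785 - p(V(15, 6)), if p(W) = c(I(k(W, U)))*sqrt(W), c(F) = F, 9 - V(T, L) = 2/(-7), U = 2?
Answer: -45785 - 2*sqrt(455)/7 ≈ -45791.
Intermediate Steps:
k(f, N) = (1 + f)/(N + f)
V(T, L) = 65/7 (V(T, L) = 9 - 2/(-7) = 9 - 2*(-1)/7 = 9 - 1*(-2/7) = 9 + 2/7 = 65/7)
p(W) = 2*sqrt(W)
-45785 - p(V(15, 6)) = -45785 - 2*sqrt(65/7) = -45785 - 2*sqrt(455)/7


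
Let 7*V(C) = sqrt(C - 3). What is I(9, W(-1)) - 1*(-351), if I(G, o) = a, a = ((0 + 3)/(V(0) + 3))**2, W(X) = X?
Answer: 3*(-17131*I + 1638*sqrt(3))/(2*(-73*I + 7*sqrt(3))) ≈ 351.98 - 0.16274*I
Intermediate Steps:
V(C) = sqrt(-3 + C)/7 (V(C) = sqrt(C - 3)/7 = sqrt(-3 + C)/7)
a = 9/(3 + I*sqrt(3)/7)**2 (a = ((0 + 3)/(sqrt(-3 + 0)/7 + 3))**2 = (3/(sqrt(-3)/7 + 3))**2 = (3/((I*sqrt(3))/7 + 3))**2 = (3/(I*sqrt(3)/7 + 3))**2 = (3/(3 + I*sqrt(3)/7))**2 = 9/(3 + I*sqrt(3)/7)**2 ≈ 0.97982 - 0.16274*I)
I(G, o) = 441/(21 + I*sqrt(3))**2
I(9, W(-1)) - 1*(-351) = 441/(21 + I*sqrt(3))**2 - 1*(-351) = 441/(21 + I*sqrt(3))**2 + 351 = 351 + 441/(21 + I*sqrt(3))**2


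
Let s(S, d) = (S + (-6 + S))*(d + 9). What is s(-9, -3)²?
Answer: 20736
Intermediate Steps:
s(S, d) = (-6 + 2*S)*(9 + d)
s(-9, -3)² = (-54 - 6*(-3) + 18*(-9) + 2*(-9)*(-3))² = (-54 + 18 - 162 + 54)² = (-144)² = 20736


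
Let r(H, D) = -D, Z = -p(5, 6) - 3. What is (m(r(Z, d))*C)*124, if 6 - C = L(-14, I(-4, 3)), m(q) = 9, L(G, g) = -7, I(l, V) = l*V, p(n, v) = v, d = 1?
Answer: 14508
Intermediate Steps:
I(l, V) = V*l
Z = -9 (Z = -1*6 - 3 = -6 - 3 = -9)
C = 13 (C = 6 - 1*(-7) = 6 + 7 = 13)
(m(r(Z, d))*C)*124 = (9*13)*124 = 117*124 = 14508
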